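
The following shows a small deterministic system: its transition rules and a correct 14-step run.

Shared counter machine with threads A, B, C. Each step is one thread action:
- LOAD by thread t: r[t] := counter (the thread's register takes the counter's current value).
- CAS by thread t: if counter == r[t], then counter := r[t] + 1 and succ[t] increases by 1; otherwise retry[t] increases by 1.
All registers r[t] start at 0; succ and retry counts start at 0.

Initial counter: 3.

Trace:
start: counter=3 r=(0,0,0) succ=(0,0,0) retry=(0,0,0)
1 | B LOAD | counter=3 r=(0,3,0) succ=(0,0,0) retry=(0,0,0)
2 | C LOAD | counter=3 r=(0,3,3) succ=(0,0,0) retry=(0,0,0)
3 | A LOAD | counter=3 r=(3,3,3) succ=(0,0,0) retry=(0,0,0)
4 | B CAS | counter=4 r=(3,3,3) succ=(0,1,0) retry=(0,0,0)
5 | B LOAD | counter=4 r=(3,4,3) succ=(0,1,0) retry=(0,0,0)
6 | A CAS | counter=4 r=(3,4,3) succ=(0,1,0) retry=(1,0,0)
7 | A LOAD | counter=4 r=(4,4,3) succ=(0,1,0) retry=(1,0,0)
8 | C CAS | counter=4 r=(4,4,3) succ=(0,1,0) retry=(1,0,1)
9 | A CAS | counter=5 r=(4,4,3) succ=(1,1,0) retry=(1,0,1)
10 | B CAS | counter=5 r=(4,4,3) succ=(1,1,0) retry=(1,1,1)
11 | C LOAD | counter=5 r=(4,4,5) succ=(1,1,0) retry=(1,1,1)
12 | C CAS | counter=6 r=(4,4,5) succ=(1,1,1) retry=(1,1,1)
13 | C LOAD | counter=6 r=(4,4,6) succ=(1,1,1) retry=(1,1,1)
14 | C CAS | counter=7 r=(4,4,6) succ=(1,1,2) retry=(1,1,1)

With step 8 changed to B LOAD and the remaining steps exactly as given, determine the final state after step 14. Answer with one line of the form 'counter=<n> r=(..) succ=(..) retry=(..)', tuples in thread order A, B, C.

(re-executing from step 8 with the substitution; state before step 8: counter=4 r=(4,4,3) succ=(0,1,0) retry=(1,0,0))
8 | B LOAD | counter=4 r=(4,4,3) succ=(0,1,0) retry=(1,0,0)
9 | A CAS | counter=5 r=(4,4,3) succ=(1,1,0) retry=(1,0,0)
10 | B CAS | counter=5 r=(4,4,3) succ=(1,1,0) retry=(1,1,0)
11 | C LOAD | counter=5 r=(4,4,5) succ=(1,1,0) retry=(1,1,0)
12 | C CAS | counter=6 r=(4,4,5) succ=(1,1,1) retry=(1,1,0)
13 | C LOAD | counter=6 r=(4,4,6) succ=(1,1,1) retry=(1,1,0)
14 | C CAS | counter=7 r=(4,4,6) succ=(1,1,2) retry=(1,1,0)

counter=7 r=(4,4,6) succ=(1,1,2) retry=(1,1,0)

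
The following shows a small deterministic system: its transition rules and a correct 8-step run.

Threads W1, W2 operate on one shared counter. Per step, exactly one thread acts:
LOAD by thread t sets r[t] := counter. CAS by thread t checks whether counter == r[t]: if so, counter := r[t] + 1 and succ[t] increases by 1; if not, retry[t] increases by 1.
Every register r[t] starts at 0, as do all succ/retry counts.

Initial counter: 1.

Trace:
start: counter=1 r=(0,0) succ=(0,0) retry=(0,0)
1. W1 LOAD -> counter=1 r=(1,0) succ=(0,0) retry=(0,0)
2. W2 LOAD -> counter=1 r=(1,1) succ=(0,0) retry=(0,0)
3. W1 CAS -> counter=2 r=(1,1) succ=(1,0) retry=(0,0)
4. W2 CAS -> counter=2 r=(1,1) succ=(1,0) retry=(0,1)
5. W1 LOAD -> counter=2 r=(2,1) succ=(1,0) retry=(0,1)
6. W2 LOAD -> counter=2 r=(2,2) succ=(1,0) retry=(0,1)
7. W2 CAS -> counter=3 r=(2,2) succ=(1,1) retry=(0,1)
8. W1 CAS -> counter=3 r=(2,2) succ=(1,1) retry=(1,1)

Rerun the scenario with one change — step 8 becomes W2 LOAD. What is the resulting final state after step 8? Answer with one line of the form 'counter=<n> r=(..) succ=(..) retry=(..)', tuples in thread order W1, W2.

counter=3 r=(2,3) succ=(1,1) retry=(0,1)

(re-executing from step 8 with the substitution; state before step 8: counter=3 r=(2,2) succ=(1,1) retry=(0,1))
8. W2 LOAD -> counter=3 r=(2,3) succ=(1,1) retry=(0,1)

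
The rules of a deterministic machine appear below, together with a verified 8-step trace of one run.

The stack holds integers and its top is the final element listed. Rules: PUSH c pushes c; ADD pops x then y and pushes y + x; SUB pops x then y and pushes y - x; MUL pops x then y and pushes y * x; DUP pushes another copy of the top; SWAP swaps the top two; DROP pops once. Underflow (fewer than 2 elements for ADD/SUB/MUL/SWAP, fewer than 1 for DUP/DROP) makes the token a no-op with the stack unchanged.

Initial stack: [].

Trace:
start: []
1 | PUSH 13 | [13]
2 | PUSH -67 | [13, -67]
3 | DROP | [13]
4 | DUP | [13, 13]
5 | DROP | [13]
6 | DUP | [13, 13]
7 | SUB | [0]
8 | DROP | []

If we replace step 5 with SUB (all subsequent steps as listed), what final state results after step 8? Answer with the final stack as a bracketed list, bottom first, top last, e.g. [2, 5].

(re-executing from step 5 with the substitution; state before step 5: [13, 13])
5 | SUB | [0]
6 | DUP | [0, 0]
7 | SUB | [0]
8 | DROP | []

[]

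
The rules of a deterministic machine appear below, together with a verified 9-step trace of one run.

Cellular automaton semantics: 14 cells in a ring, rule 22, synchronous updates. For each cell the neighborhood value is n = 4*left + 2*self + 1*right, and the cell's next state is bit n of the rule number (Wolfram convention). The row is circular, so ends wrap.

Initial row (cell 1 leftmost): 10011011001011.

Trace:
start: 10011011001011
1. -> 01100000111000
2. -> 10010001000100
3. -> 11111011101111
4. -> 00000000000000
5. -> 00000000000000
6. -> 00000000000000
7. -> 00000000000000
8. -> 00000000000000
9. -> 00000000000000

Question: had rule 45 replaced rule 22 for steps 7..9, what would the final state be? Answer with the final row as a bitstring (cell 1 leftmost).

(re-executing steps 7..9 under rule 45; state before step 7: 00000000000000)
7. -> 11111111111111
8. -> 00000000000000
9. -> 11111111111111

11111111111111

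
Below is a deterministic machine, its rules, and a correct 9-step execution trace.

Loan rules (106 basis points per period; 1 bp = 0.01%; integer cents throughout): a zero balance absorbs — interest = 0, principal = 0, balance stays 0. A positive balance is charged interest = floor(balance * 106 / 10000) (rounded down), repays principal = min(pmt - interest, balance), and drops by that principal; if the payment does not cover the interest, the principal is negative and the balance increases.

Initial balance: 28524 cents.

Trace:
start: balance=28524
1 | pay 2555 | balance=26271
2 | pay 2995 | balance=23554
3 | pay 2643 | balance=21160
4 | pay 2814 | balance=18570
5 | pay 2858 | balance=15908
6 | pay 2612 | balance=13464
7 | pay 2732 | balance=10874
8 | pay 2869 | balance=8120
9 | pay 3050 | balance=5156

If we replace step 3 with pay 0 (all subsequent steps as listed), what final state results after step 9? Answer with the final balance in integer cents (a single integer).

7972

(re-executing from step 3 with the substitution; state before step 3: balance=23554)
3 | pay 0 | balance=23803
4 | pay 2814 | balance=21241
5 | pay 2858 | balance=18608
6 | pay 2612 | balance=16193
7 | pay 2732 | balance=13632
8 | pay 2869 | balance=10907
9 | pay 3050 | balance=7972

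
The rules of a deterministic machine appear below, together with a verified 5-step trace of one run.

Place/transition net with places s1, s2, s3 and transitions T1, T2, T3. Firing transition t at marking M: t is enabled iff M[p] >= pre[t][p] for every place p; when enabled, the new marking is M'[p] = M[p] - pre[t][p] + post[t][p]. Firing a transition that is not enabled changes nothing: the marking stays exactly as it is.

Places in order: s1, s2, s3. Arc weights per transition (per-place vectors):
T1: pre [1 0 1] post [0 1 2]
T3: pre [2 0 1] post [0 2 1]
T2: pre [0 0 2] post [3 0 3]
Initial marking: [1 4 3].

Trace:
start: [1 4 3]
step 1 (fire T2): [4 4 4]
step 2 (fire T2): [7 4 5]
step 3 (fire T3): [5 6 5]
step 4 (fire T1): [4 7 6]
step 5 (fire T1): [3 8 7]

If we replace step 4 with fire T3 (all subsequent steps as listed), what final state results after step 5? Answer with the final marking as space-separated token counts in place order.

2 9 6

(re-executing from step 4 with the substitution; state before step 4: [5 6 5])
step 4 (fire T3): [3 8 5]
step 5 (fire T1): [2 9 6]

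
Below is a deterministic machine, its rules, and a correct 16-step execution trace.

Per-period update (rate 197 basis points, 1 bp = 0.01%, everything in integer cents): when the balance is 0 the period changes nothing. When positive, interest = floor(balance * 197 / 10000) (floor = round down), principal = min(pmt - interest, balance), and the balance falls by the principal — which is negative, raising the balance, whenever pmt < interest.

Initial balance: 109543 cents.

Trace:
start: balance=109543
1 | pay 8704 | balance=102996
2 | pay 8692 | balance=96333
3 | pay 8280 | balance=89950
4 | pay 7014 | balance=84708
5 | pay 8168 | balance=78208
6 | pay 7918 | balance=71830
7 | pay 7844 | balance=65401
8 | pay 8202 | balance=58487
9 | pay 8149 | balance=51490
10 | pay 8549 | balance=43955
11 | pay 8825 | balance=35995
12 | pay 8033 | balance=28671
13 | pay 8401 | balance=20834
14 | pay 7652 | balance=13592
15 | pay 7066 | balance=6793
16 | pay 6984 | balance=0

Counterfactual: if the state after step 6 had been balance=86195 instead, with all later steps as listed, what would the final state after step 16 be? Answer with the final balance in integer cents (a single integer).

state after step 6 := balance=86195
7 | pay 7844 | balance=80049
8 | pay 8202 | balance=73423
9 | pay 8149 | balance=66720
10 | pay 8549 | balance=59485
11 | pay 8825 | balance=51831
12 | pay 8033 | balance=44819
13 | pay 8401 | balance=37300
14 | pay 7652 | balance=30382
15 | pay 7066 | balance=23914
16 | pay 6984 | balance=17401

17401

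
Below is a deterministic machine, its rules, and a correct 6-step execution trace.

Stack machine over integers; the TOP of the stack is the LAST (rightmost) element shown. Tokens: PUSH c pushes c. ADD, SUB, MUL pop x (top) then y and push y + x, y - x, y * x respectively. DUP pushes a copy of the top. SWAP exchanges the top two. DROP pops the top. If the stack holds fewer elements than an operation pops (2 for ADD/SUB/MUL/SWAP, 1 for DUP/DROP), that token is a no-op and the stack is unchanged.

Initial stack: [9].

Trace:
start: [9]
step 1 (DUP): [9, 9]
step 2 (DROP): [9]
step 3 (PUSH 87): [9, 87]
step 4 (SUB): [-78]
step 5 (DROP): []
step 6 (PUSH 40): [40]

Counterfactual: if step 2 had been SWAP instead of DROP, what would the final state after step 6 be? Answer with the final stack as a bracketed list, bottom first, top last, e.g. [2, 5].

[9, 40]

(re-executing from step 2 with the substitution; state before step 2: [9, 9])
step 2 (SWAP): [9, 9]
step 3 (PUSH 87): [9, 9, 87]
step 4 (SUB): [9, -78]
step 5 (DROP): [9]
step 6 (PUSH 40): [9, 40]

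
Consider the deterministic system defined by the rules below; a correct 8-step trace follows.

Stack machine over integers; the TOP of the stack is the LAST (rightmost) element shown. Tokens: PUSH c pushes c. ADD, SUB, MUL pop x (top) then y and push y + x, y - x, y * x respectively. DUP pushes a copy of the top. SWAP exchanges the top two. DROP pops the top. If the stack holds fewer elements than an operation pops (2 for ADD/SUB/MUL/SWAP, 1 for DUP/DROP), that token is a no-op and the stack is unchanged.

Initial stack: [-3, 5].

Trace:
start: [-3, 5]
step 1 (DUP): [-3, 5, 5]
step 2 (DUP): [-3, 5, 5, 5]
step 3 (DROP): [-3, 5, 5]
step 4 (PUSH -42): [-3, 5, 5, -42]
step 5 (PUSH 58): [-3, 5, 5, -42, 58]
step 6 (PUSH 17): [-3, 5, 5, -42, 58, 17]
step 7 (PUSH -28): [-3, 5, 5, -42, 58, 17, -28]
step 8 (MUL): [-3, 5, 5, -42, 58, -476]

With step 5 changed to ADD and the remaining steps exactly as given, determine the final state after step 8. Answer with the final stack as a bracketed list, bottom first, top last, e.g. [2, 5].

[-3, 5, -37, -476]

(re-executing from step 5 with the substitution; state before step 5: [-3, 5, 5, -42])
step 5 (ADD): [-3, 5, -37]
step 6 (PUSH 17): [-3, 5, -37, 17]
step 7 (PUSH -28): [-3, 5, -37, 17, -28]
step 8 (MUL): [-3, 5, -37, -476]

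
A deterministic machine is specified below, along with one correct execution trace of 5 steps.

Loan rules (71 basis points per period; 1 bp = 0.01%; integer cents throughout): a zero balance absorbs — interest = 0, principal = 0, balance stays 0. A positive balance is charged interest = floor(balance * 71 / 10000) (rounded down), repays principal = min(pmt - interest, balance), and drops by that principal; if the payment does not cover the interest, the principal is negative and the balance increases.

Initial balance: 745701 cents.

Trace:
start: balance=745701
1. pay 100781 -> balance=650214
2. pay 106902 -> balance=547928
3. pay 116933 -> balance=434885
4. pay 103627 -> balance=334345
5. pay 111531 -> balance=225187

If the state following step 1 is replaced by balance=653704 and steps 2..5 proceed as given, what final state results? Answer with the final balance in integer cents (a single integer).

state after step 1 := balance=653704
2. pay 106902 -> balance=551443
3. pay 116933 -> balance=438425
4. pay 103627 -> balance=337910
5. pay 111531 -> balance=228778

228778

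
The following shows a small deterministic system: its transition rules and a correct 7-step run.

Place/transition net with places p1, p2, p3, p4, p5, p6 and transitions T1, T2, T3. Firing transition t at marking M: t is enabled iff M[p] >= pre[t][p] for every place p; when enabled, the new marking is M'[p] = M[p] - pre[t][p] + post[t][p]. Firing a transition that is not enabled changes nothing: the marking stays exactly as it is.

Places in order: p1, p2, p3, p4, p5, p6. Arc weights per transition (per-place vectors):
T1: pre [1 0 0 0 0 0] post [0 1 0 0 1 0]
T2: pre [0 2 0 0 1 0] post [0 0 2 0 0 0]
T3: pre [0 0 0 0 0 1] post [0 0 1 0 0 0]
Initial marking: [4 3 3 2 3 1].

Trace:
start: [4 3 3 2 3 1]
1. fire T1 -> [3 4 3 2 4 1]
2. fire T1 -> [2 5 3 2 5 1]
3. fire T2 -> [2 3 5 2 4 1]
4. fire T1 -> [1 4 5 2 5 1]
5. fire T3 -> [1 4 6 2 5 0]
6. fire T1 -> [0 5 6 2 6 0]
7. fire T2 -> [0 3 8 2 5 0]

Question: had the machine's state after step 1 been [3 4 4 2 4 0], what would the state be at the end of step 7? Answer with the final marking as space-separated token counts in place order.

state after step 1 := [3 4 4 2 4 0]
2. fire T1 -> [2 5 4 2 5 0]
3. fire T2 -> [2 3 6 2 4 0]
4. fire T1 -> [1 4 6 2 5 0]
5. fire T3 -> [1 4 6 2 5 0]
6. fire T1 -> [0 5 6 2 6 0]
7. fire T2 -> [0 3 8 2 5 0]

0 3 8 2 5 0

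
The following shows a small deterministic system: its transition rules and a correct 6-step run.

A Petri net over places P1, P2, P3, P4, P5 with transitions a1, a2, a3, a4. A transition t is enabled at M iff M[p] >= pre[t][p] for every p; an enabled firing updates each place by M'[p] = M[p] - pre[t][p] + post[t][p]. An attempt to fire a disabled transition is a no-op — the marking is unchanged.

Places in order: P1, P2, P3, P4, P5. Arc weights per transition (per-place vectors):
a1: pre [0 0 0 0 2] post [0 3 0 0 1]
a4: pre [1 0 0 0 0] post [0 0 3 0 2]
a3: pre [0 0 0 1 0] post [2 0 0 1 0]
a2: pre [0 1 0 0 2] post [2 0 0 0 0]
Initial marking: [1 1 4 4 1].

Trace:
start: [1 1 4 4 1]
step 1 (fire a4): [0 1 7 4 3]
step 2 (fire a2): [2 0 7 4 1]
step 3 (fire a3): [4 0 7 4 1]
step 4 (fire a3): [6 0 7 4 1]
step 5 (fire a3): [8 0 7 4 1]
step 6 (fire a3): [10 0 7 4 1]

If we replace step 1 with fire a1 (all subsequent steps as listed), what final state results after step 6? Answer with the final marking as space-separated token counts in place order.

(re-executing from step 1 with the substitution; state before step 1: [1 1 4 4 1])
step 1 (fire a1): [1 1 4 4 1]
step 2 (fire a2): [1 1 4 4 1]
step 3 (fire a3): [3 1 4 4 1]
step 4 (fire a3): [5 1 4 4 1]
step 5 (fire a3): [7 1 4 4 1]
step 6 (fire a3): [9 1 4 4 1]

9 1 4 4 1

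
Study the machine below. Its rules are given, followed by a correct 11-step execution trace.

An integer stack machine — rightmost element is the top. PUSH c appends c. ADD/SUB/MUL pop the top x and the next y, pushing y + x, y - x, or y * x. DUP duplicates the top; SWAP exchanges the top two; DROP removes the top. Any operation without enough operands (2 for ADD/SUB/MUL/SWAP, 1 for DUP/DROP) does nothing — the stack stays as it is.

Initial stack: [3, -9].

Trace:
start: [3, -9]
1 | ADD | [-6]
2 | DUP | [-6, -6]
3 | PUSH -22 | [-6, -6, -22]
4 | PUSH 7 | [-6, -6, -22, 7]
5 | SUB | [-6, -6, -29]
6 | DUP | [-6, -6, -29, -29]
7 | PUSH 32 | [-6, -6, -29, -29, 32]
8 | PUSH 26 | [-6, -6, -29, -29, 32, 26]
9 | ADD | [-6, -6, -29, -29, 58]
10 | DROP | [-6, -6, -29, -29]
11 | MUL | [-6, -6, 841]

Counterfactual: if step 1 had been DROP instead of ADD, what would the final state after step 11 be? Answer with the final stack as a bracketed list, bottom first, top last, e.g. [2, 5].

[3, 3, 841]

(re-executing from step 1 with the substitution; state before step 1: [3, -9])
1 | DROP | [3]
2 | DUP | [3, 3]
3 | PUSH -22 | [3, 3, -22]
4 | PUSH 7 | [3, 3, -22, 7]
5 | SUB | [3, 3, -29]
6 | DUP | [3, 3, -29, -29]
7 | PUSH 32 | [3, 3, -29, -29, 32]
8 | PUSH 26 | [3, 3, -29, -29, 32, 26]
9 | ADD | [3, 3, -29, -29, 58]
10 | DROP | [3, 3, -29, -29]
11 | MUL | [3, 3, 841]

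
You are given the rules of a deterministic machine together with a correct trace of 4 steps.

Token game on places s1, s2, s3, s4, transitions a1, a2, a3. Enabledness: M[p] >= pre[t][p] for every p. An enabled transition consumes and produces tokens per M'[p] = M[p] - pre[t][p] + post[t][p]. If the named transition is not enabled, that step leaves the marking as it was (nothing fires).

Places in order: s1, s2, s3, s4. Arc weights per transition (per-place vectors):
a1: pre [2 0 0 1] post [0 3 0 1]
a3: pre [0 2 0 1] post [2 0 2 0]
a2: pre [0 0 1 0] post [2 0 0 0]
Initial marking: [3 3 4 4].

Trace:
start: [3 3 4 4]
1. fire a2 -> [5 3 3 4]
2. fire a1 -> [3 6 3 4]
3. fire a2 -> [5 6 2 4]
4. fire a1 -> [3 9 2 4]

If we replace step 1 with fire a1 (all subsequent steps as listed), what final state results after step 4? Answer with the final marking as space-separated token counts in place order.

1 9 3 4

(re-executing from step 1 with the substitution; state before step 1: [3 3 4 4])
1. fire a1 -> [1 6 4 4]
2. fire a1 -> [1 6 4 4]
3. fire a2 -> [3 6 3 4]
4. fire a1 -> [1 9 3 4]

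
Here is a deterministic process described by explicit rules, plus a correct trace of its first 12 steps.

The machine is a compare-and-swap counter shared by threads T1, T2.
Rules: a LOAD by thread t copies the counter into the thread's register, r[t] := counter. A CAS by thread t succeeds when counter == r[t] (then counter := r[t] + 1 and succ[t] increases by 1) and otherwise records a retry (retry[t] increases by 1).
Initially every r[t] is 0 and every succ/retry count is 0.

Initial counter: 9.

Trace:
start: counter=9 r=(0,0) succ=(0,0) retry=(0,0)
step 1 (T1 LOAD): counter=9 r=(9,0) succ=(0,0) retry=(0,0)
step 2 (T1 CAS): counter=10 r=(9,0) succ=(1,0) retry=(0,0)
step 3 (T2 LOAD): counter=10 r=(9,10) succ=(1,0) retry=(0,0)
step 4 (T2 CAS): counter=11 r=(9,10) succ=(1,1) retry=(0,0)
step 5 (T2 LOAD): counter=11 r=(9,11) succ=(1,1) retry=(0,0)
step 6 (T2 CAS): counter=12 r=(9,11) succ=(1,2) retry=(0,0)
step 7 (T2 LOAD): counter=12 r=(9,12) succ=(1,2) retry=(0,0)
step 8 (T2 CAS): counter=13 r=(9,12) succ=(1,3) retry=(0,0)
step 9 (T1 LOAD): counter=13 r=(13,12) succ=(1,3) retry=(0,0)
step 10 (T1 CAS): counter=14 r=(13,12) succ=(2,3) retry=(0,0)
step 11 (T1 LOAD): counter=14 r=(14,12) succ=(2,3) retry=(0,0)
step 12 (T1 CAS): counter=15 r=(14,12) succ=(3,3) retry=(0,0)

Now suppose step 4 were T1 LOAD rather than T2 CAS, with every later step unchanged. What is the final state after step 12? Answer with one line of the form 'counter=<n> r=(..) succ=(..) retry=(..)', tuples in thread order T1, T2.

(re-executing from step 4 with the substitution; state before step 4: counter=10 r=(9,10) succ=(1,0) retry=(0,0))
step 4 (T1 LOAD): counter=10 r=(10,10) succ=(1,0) retry=(0,0)
step 5 (T2 LOAD): counter=10 r=(10,10) succ=(1,0) retry=(0,0)
step 6 (T2 CAS): counter=11 r=(10,10) succ=(1,1) retry=(0,0)
step 7 (T2 LOAD): counter=11 r=(10,11) succ=(1,1) retry=(0,0)
step 8 (T2 CAS): counter=12 r=(10,11) succ=(1,2) retry=(0,0)
step 9 (T1 LOAD): counter=12 r=(12,11) succ=(1,2) retry=(0,0)
step 10 (T1 CAS): counter=13 r=(12,11) succ=(2,2) retry=(0,0)
step 11 (T1 LOAD): counter=13 r=(13,11) succ=(2,2) retry=(0,0)
step 12 (T1 CAS): counter=14 r=(13,11) succ=(3,2) retry=(0,0)

counter=14 r=(13,11) succ=(3,2) retry=(0,0)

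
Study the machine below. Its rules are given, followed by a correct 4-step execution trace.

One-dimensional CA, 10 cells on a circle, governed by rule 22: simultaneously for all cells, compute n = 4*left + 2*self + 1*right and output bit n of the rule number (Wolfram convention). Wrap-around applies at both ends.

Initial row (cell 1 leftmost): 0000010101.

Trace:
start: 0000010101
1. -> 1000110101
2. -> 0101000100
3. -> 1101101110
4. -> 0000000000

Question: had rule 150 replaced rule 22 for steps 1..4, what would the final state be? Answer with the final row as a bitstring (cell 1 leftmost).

(re-executing steps 1..4 under rule 150; state before step 1: 0000010101)
1. -> 1000110101
2. -> 0101000100
3. -> 1101101110
4. -> 0000000100

0000000100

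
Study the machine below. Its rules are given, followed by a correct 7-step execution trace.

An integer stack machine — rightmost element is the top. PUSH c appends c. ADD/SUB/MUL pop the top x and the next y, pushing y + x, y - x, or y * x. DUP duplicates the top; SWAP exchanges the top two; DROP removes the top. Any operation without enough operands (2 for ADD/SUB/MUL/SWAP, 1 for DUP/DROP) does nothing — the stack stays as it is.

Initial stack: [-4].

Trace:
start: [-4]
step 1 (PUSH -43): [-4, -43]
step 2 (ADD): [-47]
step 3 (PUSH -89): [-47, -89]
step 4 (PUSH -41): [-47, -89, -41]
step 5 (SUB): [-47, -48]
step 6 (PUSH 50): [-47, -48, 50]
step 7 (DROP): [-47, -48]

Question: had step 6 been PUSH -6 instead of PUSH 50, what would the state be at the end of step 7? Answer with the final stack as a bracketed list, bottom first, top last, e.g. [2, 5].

(re-executing from step 6 with the substitution; state before step 6: [-47, -48])
step 6 (PUSH -6): [-47, -48, -6]
step 7 (DROP): [-47, -48]

[-47, -48]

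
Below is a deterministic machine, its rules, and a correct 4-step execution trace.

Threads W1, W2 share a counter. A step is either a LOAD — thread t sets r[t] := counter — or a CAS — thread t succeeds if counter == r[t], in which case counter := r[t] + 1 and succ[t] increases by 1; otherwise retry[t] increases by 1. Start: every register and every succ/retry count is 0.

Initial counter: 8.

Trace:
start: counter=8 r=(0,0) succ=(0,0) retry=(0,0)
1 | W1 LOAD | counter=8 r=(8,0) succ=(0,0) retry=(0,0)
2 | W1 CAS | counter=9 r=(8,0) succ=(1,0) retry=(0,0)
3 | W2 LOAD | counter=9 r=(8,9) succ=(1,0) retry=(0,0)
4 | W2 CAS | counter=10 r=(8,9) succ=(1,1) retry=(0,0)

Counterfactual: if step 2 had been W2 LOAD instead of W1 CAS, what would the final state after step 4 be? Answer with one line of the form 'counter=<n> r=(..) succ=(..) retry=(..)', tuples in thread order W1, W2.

counter=9 r=(8,8) succ=(0,1) retry=(0,0)

(re-executing from step 2 with the substitution; state before step 2: counter=8 r=(8,0) succ=(0,0) retry=(0,0))
2 | W2 LOAD | counter=8 r=(8,8) succ=(0,0) retry=(0,0)
3 | W2 LOAD | counter=8 r=(8,8) succ=(0,0) retry=(0,0)
4 | W2 CAS | counter=9 r=(8,8) succ=(0,1) retry=(0,0)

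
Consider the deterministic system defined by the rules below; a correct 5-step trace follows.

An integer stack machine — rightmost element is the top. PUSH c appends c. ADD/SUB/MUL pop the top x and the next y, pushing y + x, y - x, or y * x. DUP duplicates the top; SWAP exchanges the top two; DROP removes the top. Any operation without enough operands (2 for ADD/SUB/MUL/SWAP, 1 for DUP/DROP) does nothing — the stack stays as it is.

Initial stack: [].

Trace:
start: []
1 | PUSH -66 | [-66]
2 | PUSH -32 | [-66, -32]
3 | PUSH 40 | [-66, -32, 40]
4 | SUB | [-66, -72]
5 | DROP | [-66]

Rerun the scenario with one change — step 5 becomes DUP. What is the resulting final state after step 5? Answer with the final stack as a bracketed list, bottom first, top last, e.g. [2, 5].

(re-executing from step 5 with the substitution; state before step 5: [-66, -72])
5 | DUP | [-66, -72, -72]

[-66, -72, -72]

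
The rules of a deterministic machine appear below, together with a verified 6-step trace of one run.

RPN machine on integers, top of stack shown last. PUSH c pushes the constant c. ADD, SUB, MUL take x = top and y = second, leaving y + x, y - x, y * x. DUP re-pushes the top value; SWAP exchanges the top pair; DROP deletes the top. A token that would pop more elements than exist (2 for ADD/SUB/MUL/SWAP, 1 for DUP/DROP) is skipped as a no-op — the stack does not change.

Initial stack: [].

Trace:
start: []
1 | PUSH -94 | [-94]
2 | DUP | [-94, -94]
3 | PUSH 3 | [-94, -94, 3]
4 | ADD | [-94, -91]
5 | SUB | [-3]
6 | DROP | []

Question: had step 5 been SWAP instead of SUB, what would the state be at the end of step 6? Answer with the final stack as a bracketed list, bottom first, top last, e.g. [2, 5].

(re-executing from step 5 with the substitution; state before step 5: [-94, -91])
5 | SWAP | [-91, -94]
6 | DROP | [-91]

[-91]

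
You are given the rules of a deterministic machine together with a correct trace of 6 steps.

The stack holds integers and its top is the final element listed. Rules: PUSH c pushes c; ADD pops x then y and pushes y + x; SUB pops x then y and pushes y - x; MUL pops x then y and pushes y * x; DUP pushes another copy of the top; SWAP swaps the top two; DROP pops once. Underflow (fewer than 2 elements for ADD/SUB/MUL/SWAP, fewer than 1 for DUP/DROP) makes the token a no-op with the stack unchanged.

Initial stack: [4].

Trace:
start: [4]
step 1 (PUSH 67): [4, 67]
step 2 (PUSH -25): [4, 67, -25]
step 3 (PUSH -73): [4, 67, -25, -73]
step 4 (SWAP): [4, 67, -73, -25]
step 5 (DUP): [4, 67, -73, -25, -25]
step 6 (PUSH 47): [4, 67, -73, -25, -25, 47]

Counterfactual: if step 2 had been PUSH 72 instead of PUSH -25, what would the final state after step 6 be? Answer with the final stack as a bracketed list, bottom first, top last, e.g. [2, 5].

[4, 67, -73, 72, 72, 47]

(re-executing from step 2 with the substitution; state before step 2: [4, 67])
step 2 (PUSH 72): [4, 67, 72]
step 3 (PUSH -73): [4, 67, 72, -73]
step 4 (SWAP): [4, 67, -73, 72]
step 5 (DUP): [4, 67, -73, 72, 72]
step 6 (PUSH 47): [4, 67, -73, 72, 72, 47]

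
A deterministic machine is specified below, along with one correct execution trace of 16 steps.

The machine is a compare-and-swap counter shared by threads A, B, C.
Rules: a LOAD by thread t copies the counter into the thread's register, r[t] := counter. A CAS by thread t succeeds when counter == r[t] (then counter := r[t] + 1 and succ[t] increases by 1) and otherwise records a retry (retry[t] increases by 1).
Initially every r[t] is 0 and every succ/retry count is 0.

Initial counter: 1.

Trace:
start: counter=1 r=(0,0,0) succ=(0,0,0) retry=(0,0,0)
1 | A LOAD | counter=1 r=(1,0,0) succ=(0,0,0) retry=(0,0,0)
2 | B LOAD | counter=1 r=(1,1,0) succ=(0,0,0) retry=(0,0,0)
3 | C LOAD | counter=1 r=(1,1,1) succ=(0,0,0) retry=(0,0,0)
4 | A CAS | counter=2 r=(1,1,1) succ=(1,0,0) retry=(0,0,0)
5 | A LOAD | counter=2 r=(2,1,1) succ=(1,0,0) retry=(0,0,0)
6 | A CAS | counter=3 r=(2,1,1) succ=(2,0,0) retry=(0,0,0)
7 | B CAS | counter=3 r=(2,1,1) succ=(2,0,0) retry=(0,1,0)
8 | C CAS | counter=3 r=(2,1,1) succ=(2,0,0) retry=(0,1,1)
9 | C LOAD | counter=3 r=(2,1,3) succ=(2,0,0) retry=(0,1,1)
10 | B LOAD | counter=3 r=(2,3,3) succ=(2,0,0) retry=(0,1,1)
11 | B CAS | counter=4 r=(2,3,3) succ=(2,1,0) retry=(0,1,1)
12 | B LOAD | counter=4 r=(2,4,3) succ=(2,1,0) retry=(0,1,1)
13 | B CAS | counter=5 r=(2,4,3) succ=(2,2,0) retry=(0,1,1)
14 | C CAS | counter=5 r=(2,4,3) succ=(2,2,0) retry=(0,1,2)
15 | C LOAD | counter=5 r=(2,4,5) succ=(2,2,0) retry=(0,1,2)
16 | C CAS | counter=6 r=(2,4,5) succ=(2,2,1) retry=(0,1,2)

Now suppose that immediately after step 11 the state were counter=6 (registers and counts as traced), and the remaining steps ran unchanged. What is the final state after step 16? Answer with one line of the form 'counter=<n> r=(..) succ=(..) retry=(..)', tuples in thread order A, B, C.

counter=8 r=(2,6,7) succ=(2,2,1) retry=(0,1,2)

state after step 11 := counter=6 r=(2,3,3) succ=(2,1,0) retry=(0,1,1)
12 | B LOAD | counter=6 r=(2,6,3) succ=(2,1,0) retry=(0,1,1)
13 | B CAS | counter=7 r=(2,6,3) succ=(2,2,0) retry=(0,1,1)
14 | C CAS | counter=7 r=(2,6,3) succ=(2,2,0) retry=(0,1,2)
15 | C LOAD | counter=7 r=(2,6,7) succ=(2,2,0) retry=(0,1,2)
16 | C CAS | counter=8 r=(2,6,7) succ=(2,2,1) retry=(0,1,2)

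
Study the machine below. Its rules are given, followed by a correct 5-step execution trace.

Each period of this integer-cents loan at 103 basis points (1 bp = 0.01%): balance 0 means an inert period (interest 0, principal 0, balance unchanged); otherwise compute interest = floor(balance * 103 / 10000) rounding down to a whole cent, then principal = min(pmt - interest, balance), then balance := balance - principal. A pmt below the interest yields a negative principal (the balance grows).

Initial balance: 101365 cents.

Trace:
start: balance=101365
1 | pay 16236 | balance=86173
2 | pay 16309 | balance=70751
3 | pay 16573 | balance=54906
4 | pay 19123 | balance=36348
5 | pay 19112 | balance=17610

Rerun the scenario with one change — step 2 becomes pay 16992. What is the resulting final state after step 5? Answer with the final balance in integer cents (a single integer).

16906

(re-executing from step 2 with the substitution; state before step 2: balance=86173)
2 | pay 16992 | balance=70068
3 | pay 16573 | balance=54216
4 | pay 19123 | balance=35651
5 | pay 19112 | balance=16906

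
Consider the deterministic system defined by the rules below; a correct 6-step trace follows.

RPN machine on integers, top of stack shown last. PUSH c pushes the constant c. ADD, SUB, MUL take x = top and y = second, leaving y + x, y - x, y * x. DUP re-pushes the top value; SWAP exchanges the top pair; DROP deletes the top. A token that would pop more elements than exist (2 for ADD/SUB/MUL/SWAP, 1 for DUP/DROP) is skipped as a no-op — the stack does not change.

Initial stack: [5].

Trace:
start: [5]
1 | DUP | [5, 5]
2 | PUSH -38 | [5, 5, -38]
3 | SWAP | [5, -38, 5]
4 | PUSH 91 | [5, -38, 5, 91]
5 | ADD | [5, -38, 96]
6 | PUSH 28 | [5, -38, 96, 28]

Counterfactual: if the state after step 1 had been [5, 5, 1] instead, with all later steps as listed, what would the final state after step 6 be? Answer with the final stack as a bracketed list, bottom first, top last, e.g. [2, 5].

state after step 1 := [5, 5, 1]
2 | PUSH -38 | [5, 5, 1, -38]
3 | SWAP | [5, 5, -38, 1]
4 | PUSH 91 | [5, 5, -38, 1, 91]
5 | ADD | [5, 5, -38, 92]
6 | PUSH 28 | [5, 5, -38, 92, 28]

[5, 5, -38, 92, 28]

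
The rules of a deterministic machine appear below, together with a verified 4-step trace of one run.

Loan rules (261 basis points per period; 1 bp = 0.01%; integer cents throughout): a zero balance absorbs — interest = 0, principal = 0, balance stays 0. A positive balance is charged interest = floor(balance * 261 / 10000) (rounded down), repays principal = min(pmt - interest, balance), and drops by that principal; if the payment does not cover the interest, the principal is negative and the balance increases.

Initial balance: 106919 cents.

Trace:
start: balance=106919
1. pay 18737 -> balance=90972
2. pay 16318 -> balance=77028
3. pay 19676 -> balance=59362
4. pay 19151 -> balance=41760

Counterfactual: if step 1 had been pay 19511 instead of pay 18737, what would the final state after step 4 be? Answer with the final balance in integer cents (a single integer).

(re-executing from step 1 with the substitution; state before step 1: balance=106919)
1. pay 19511 -> balance=90198
2. pay 16318 -> balance=76234
3. pay 19676 -> balance=58547
4. pay 19151 -> balance=40924

40924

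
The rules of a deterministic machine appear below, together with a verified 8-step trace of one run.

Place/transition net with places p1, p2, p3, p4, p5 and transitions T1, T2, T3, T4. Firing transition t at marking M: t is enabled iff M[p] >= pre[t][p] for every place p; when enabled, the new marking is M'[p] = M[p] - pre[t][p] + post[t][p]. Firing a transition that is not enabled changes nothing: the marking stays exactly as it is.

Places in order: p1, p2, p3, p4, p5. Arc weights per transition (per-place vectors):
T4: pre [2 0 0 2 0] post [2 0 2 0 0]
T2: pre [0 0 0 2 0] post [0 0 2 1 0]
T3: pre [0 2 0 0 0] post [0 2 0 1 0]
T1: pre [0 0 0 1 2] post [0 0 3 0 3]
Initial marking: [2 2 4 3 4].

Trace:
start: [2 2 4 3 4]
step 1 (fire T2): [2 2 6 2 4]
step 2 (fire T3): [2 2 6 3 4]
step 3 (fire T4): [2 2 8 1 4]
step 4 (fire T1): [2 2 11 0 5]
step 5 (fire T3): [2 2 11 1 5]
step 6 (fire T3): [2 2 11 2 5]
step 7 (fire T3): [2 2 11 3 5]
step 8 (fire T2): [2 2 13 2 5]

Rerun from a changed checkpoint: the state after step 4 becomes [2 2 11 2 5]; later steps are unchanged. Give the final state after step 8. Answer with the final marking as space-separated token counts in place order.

2 2 13 4 5

state after step 4 := [2 2 11 2 5]
step 5 (fire T3): [2 2 11 3 5]
step 6 (fire T3): [2 2 11 4 5]
step 7 (fire T3): [2 2 11 5 5]
step 8 (fire T2): [2 2 13 4 5]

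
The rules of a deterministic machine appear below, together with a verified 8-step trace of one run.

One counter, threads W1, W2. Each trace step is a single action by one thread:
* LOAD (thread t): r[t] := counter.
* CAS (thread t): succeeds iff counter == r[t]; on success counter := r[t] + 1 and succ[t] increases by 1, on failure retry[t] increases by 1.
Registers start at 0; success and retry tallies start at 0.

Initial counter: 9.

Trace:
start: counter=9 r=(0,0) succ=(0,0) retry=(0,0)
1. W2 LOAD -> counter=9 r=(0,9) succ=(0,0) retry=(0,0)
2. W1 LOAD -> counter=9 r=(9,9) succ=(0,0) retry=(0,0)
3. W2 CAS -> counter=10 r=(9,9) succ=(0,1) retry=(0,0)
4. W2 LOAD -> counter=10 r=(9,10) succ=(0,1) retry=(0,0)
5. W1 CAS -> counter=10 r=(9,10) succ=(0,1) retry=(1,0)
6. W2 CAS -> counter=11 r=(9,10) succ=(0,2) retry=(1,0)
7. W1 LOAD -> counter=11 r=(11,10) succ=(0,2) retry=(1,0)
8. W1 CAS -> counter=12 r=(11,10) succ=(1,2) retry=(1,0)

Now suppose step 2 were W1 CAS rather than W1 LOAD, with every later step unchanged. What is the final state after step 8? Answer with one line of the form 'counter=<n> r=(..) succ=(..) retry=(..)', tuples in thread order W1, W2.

(re-executing from step 2 with the substitution; state before step 2: counter=9 r=(0,9) succ=(0,0) retry=(0,0))
2. W1 CAS -> counter=9 r=(0,9) succ=(0,0) retry=(1,0)
3. W2 CAS -> counter=10 r=(0,9) succ=(0,1) retry=(1,0)
4. W2 LOAD -> counter=10 r=(0,10) succ=(0,1) retry=(1,0)
5. W1 CAS -> counter=10 r=(0,10) succ=(0,1) retry=(2,0)
6. W2 CAS -> counter=11 r=(0,10) succ=(0,2) retry=(2,0)
7. W1 LOAD -> counter=11 r=(11,10) succ=(0,2) retry=(2,0)
8. W1 CAS -> counter=12 r=(11,10) succ=(1,2) retry=(2,0)

counter=12 r=(11,10) succ=(1,2) retry=(2,0)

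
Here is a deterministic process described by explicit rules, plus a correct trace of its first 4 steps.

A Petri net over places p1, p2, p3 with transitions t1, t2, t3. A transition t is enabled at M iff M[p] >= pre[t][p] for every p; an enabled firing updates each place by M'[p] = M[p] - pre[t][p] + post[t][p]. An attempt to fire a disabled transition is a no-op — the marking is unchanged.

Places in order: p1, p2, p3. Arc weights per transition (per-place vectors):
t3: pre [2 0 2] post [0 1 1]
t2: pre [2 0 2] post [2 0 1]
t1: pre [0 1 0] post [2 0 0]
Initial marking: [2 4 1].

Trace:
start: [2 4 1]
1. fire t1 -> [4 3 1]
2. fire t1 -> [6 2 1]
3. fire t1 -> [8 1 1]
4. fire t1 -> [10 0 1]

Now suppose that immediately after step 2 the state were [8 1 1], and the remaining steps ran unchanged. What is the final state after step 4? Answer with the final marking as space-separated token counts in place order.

10 0 1

state after step 2 := [8 1 1]
3. fire t1 -> [10 0 1]
4. fire t1 -> [10 0 1]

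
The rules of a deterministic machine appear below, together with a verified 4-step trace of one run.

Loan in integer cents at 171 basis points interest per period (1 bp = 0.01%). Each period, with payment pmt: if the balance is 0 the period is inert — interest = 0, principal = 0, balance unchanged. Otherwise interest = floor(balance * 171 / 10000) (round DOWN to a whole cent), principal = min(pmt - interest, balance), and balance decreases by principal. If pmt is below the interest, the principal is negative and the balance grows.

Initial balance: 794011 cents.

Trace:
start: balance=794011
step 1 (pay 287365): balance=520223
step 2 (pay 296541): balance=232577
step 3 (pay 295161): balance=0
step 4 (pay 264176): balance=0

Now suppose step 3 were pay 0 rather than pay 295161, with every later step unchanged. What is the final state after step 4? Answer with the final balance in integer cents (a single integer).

0

(re-executing from step 3 with the substitution; state before step 3: balance=232577)
step 3 (pay 0): balance=236554
step 4 (pay 264176): balance=0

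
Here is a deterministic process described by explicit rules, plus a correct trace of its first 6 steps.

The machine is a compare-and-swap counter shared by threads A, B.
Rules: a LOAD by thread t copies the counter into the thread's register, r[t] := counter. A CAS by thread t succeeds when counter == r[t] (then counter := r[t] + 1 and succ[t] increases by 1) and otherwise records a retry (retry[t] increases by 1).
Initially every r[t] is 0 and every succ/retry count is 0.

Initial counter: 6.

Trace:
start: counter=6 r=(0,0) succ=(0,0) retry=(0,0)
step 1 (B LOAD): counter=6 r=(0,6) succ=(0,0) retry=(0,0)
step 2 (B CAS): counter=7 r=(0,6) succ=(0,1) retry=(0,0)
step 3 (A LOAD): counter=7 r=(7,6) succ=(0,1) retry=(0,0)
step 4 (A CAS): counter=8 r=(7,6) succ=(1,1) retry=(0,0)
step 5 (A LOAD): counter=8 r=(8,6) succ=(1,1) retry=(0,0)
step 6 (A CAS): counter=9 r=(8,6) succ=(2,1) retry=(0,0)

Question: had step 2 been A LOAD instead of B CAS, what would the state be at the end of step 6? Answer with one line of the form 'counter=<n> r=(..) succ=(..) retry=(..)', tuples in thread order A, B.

counter=8 r=(7,6) succ=(2,0) retry=(0,0)

(re-executing from step 2 with the substitution; state before step 2: counter=6 r=(0,6) succ=(0,0) retry=(0,0))
step 2 (A LOAD): counter=6 r=(6,6) succ=(0,0) retry=(0,0)
step 3 (A LOAD): counter=6 r=(6,6) succ=(0,0) retry=(0,0)
step 4 (A CAS): counter=7 r=(6,6) succ=(1,0) retry=(0,0)
step 5 (A LOAD): counter=7 r=(7,6) succ=(1,0) retry=(0,0)
step 6 (A CAS): counter=8 r=(7,6) succ=(2,0) retry=(0,0)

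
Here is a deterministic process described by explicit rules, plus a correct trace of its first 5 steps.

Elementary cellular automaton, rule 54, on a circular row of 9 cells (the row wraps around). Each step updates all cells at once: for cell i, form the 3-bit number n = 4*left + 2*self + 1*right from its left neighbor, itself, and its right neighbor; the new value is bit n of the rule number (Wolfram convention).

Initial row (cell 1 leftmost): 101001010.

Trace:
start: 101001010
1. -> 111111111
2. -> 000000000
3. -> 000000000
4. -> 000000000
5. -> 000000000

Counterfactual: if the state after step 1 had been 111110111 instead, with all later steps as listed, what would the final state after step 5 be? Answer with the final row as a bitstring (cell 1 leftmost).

state after step 1 := 111110111
2. -> 000001000
3. -> 000011100
4. -> 000100010
5. -> 001110111

001110111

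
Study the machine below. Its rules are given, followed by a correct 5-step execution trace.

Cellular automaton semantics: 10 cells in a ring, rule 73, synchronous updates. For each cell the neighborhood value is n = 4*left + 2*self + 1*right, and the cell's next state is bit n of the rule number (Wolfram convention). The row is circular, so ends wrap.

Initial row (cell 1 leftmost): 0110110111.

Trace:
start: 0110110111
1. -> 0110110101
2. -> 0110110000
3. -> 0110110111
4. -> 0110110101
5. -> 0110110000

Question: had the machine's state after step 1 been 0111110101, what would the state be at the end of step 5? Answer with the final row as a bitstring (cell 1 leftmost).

0001000000

state after step 1 := 0111110101
2. -> 0100010000
3. -> 0001000111
4. -> 0100010101
5. -> 0001000000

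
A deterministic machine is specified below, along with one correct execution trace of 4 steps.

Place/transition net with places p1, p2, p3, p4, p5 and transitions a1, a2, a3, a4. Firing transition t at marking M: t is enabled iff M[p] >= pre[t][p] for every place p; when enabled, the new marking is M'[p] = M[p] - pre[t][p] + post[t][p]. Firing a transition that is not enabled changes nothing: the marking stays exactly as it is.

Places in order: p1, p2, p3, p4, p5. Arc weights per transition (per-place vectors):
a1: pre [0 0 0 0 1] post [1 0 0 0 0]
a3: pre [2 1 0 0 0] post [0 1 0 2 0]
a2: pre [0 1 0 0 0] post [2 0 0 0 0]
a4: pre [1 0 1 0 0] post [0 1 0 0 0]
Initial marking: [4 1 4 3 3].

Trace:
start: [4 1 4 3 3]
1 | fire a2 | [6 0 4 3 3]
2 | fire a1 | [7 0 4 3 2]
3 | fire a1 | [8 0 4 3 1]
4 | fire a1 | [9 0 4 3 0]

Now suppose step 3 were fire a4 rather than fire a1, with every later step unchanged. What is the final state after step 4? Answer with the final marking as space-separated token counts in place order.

(re-executing from step 3 with the substitution; state before step 3: [7 0 4 3 2])
3 | fire a4 | [6 1 3 3 2]
4 | fire a1 | [7 1 3 3 1]

7 1 3 3 1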